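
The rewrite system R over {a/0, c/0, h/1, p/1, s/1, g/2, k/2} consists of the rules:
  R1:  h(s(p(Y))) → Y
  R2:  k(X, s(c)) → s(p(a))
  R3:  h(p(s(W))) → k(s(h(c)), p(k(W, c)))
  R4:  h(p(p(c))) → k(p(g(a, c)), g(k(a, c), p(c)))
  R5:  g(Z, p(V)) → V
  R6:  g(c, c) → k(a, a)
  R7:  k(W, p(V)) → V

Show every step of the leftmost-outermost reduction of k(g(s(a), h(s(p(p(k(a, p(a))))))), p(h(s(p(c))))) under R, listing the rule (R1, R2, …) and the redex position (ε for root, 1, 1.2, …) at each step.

1. k(g(s(a), h(s(p(p(k(a, p(a))))))), p(h(s(p(c)))))  →  h(s(p(c)))   [R7 at ε]
2. h(s(p(c)))  →  c   [R1 at ε]

c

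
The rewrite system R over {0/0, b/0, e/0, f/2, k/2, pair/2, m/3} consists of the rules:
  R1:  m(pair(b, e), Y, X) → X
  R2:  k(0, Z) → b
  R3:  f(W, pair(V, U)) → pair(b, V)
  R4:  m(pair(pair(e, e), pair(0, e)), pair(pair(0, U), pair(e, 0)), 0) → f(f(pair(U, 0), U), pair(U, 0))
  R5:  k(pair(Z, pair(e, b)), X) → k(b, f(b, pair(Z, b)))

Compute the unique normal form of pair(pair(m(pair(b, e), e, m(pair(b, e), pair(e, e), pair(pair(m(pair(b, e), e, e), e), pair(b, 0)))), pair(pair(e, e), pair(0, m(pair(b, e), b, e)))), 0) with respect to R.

pair(pair(pair(pair(e, e), pair(b, 0)), pair(pair(e, e), pair(0, e))), 0)

1. pair(pair(m(pair(b, e), e, m(pair(b, e), pair(e, e), pair(pair(m(pair(b, e), e, e), e), pair(b, 0)))), pair(pair(e, e), pair(0, m(pair(b, e), b, e)))), 0)  →  pair(pair(m(pair(b, e), pair(e, e), pair(pair(m(pair(b, e), e, e), e), pair(b, 0))), pair(pair(e, e), pair(0, m(pair(b, e), b, e)))), 0)   [R1 at 1.1]
2. pair(pair(m(pair(b, e), pair(e, e), pair(pair(m(pair(b, e), e, e), e), pair(b, 0))), pair(pair(e, e), pair(0, m(pair(b, e), b, e)))), 0)  →  pair(pair(pair(pair(m(pair(b, e), e, e), e), pair(b, 0)), pair(pair(e, e), pair(0, m(pair(b, e), b, e)))), 0)   [R1 at 1.1]
3. pair(pair(pair(pair(m(pair(b, e), e, e), e), pair(b, 0)), pair(pair(e, e), pair(0, m(pair(b, e), b, e)))), 0)  →  pair(pair(pair(pair(e, e), pair(b, 0)), pair(pair(e, e), pair(0, m(pair(b, e), b, e)))), 0)   [R1 at 1.1.1.1]
4. pair(pair(pair(pair(e, e), pair(b, 0)), pair(pair(e, e), pair(0, m(pair(b, e), b, e)))), 0)  →  pair(pair(pair(pair(e, e), pair(b, 0)), pair(pair(e, e), pair(0, e))), 0)   [R1 at 1.2.2.2]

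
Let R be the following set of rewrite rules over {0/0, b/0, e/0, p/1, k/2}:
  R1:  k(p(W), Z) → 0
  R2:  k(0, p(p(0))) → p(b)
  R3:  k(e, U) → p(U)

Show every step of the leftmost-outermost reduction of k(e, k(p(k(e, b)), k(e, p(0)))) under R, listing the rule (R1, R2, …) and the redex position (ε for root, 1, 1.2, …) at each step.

1. k(e, k(p(k(e, b)), k(e, p(0))))  →  p(k(p(k(e, b)), k(e, p(0))))   [R3 at ε]
2. p(k(p(k(e, b)), k(e, p(0))))  →  p(0)   [R1 at 1]

p(0)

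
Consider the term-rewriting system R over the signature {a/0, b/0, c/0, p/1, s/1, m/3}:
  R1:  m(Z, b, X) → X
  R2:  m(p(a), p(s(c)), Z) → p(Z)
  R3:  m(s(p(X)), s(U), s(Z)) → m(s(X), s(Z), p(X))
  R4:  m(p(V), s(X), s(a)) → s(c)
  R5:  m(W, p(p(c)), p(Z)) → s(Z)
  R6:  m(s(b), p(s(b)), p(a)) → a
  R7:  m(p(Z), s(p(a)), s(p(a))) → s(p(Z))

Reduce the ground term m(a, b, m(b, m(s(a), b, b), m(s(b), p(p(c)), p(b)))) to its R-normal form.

1. m(a, b, m(b, m(s(a), b, b), m(s(b), p(p(c)), p(b))))  →  m(b, m(s(a), b, b), m(s(b), p(p(c)), p(b)))   [R1 at ε]
2. m(b, m(s(a), b, b), m(s(b), p(p(c)), p(b)))  →  m(b, b, m(s(b), p(p(c)), p(b)))   [R1 at 2]
3. m(b, b, m(s(b), p(p(c)), p(b)))  →  m(s(b), p(p(c)), p(b))   [R1 at ε]
4. m(s(b), p(p(c)), p(b))  →  s(b)   [R5 at ε]

s(b)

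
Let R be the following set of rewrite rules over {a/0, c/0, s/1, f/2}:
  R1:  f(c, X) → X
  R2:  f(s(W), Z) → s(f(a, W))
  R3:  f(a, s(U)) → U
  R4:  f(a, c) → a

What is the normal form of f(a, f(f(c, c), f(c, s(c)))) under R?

c

1. f(a, f(f(c, c), f(c, s(c))))  →  f(a, f(c, f(c, s(c))))   [R1 at 2.1]
2. f(a, f(c, f(c, s(c))))  →  f(a, f(c, s(c)))   [R1 at 2]
3. f(a, f(c, s(c)))  →  f(a, s(c))   [R1 at 2]
4. f(a, s(c))  →  c   [R3 at ε]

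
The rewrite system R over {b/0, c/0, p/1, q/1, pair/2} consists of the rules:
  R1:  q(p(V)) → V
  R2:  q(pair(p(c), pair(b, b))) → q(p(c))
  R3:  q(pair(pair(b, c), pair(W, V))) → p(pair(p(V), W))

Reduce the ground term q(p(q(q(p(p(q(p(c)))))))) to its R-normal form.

c

1. q(p(q(q(p(p(q(p(c))))))))  →  q(q(p(p(q(p(c))))))   [R1 at ε]
2. q(q(p(p(q(p(c))))))  →  q(p(q(p(c))))   [R1 at 1]
3. q(p(q(p(c))))  →  q(p(c))   [R1 at ε]
4. q(p(c))  →  c   [R1 at ε]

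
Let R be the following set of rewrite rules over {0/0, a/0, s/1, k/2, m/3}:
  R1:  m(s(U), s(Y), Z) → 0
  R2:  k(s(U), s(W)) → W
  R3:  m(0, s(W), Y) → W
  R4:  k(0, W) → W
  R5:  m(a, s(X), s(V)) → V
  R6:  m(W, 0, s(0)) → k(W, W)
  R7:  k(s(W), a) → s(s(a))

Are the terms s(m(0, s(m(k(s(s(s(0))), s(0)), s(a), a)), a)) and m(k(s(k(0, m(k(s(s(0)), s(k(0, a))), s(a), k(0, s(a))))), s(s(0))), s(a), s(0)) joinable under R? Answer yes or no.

Reduce t₁ = s(m(0, s(m(k(s(s(s(0))), s(0)), s(a), a)), a)):
1. s(m(0, s(m(k(s(s(s(0))), s(0)), s(a), a)), a))  →  s(m(k(s(s(s(0))), s(0)), s(a), a))   [R3 at 1]
2. s(m(k(s(s(s(0))), s(0)), s(a), a))  →  s(m(0, s(a), a))   [R2 at 1.1]
3. s(m(0, s(a), a))  →  s(a)   [R3 at 1]

Reduce t₂ = m(k(s(k(0, m(k(s(s(0)), s(k(0, a))), s(a), k(0, s(a))))), s(s(0))), s(a), s(0)):
1. m(k(s(k(0, m(k(s(s(0)), s(k(0, a))), s(a), k(0, s(a))))), s(s(0))), s(a), s(0))  →  m(s(0), s(a), s(0))   [R2 at 1]
2. m(s(0), s(a), s(0))  →  0   [R1 at ε]

no — NF(t₁) = s(a), NF(t₂) = 0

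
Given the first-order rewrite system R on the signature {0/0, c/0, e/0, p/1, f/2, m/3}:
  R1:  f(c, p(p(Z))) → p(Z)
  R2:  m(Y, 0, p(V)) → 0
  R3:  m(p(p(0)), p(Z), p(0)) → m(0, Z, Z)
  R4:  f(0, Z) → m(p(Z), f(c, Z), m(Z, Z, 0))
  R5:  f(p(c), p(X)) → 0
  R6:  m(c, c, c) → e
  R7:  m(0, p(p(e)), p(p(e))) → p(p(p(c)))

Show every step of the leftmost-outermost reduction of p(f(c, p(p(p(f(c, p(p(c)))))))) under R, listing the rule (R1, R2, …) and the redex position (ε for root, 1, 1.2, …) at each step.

p(p(p(p(c))))

1. p(f(c, p(p(p(f(c, p(p(c))))))))  →  p(p(p(f(c, p(p(c))))))   [R1 at 1]
2. p(p(p(f(c, p(p(c))))))  →  p(p(p(p(c))))   [R1 at 1.1.1]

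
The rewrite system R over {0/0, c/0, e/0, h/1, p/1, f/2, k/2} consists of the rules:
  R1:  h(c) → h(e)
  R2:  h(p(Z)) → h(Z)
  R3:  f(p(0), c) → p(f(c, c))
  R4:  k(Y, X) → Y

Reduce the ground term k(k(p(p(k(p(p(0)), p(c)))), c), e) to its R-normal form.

1. k(k(p(p(k(p(p(0)), p(c)))), c), e)  →  k(p(p(k(p(p(0)), p(c)))), c)   [R4 at ε]
2. k(p(p(k(p(p(0)), p(c)))), c)  →  p(p(k(p(p(0)), p(c))))   [R4 at ε]
3. p(p(k(p(p(0)), p(c))))  →  p(p(p(p(0))))   [R4 at 1.1]

p(p(p(p(0))))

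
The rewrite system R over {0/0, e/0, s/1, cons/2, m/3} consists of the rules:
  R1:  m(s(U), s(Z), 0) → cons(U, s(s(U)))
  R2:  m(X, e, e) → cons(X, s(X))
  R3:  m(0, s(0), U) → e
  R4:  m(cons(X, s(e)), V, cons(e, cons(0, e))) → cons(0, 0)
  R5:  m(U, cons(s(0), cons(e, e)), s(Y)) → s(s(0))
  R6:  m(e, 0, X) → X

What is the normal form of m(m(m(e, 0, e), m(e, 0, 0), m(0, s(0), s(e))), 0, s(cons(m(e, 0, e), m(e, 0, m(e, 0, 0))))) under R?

s(cons(e, 0))

1. m(m(m(e, 0, e), m(e, 0, 0), m(0, s(0), s(e))), 0, s(cons(m(e, 0, e), m(e, 0, m(e, 0, 0)))))  →  m(m(e, m(e, 0, 0), m(0, s(0), s(e))), 0, s(cons(m(e, 0, e), m(e, 0, m(e, 0, 0)))))   [R6 at 1.1]
2. m(m(e, m(e, 0, 0), m(0, s(0), s(e))), 0, s(cons(m(e, 0, e), m(e, 0, m(e, 0, 0)))))  →  m(m(e, 0, m(0, s(0), s(e))), 0, s(cons(m(e, 0, e), m(e, 0, m(e, 0, 0)))))   [R6 at 1.2]
3. m(m(e, 0, m(0, s(0), s(e))), 0, s(cons(m(e, 0, e), m(e, 0, m(e, 0, 0)))))  →  m(m(0, s(0), s(e)), 0, s(cons(m(e, 0, e), m(e, 0, m(e, 0, 0)))))   [R6 at 1]
4. m(m(0, s(0), s(e)), 0, s(cons(m(e, 0, e), m(e, 0, m(e, 0, 0)))))  →  m(e, 0, s(cons(m(e, 0, e), m(e, 0, m(e, 0, 0)))))   [R3 at 1]
5. m(e, 0, s(cons(m(e, 0, e), m(e, 0, m(e, 0, 0)))))  →  s(cons(m(e, 0, e), m(e, 0, m(e, 0, 0))))   [R6 at ε]
6. s(cons(m(e, 0, e), m(e, 0, m(e, 0, 0))))  →  s(cons(e, m(e, 0, m(e, 0, 0))))   [R6 at 1.1]
7. s(cons(e, m(e, 0, m(e, 0, 0))))  →  s(cons(e, m(e, 0, 0)))   [R6 at 1.2]
8. s(cons(e, m(e, 0, 0)))  →  s(cons(e, 0))   [R6 at 1.2]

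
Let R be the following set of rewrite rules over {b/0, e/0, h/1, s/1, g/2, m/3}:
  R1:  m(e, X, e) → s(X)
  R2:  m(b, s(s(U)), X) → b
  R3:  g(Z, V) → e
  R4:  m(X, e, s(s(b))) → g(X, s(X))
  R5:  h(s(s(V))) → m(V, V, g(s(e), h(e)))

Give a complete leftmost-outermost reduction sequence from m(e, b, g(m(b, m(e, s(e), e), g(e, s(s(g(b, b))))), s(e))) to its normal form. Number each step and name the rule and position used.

1. m(e, b, g(m(b, m(e, s(e), e), g(e, s(s(g(b, b))))), s(e)))  →  m(e, b, e)   [R3 at 3]
2. m(e, b, e)  →  s(b)   [R1 at ε]

s(b)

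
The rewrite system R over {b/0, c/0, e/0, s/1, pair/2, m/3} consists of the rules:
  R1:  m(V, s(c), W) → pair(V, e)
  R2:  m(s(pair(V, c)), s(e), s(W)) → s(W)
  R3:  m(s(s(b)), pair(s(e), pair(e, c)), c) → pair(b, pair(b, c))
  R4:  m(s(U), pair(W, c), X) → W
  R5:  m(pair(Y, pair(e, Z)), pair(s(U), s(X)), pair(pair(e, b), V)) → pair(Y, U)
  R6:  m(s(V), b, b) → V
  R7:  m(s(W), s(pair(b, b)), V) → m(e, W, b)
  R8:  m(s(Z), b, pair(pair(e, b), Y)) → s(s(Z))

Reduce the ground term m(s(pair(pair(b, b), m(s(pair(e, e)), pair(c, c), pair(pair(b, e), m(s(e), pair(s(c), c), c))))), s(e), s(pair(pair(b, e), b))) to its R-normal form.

s(pair(pair(b, e), b))

1. m(s(pair(pair(b, b), m(s(pair(e, e)), pair(c, c), pair(pair(b, e), m(s(e), pair(s(c), c), c))))), s(e), s(pair(pair(b, e), b)))  →  m(s(pair(pair(b, b), c)), s(e), s(pair(pair(b, e), b)))   [R4 at 1.1.2]
2. m(s(pair(pair(b, b), c)), s(e), s(pair(pair(b, e), b)))  →  s(pair(pair(b, e), b))   [R2 at ε]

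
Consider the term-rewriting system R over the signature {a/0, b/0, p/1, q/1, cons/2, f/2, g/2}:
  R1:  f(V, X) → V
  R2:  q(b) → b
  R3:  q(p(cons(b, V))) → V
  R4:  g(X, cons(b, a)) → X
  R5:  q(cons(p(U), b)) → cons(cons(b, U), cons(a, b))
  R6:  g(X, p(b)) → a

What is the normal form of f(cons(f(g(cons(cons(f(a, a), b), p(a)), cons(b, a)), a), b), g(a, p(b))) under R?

cons(cons(cons(a, b), p(a)), b)

1. f(cons(f(g(cons(cons(f(a, a), b), p(a)), cons(b, a)), a), b), g(a, p(b)))  →  cons(f(g(cons(cons(f(a, a), b), p(a)), cons(b, a)), a), b)   [R1 at ε]
2. cons(f(g(cons(cons(f(a, a), b), p(a)), cons(b, a)), a), b)  →  cons(g(cons(cons(f(a, a), b), p(a)), cons(b, a)), b)   [R1 at 1]
3. cons(g(cons(cons(f(a, a), b), p(a)), cons(b, a)), b)  →  cons(cons(cons(f(a, a), b), p(a)), b)   [R4 at 1]
4. cons(cons(cons(f(a, a), b), p(a)), b)  →  cons(cons(cons(a, b), p(a)), b)   [R1 at 1.1.1]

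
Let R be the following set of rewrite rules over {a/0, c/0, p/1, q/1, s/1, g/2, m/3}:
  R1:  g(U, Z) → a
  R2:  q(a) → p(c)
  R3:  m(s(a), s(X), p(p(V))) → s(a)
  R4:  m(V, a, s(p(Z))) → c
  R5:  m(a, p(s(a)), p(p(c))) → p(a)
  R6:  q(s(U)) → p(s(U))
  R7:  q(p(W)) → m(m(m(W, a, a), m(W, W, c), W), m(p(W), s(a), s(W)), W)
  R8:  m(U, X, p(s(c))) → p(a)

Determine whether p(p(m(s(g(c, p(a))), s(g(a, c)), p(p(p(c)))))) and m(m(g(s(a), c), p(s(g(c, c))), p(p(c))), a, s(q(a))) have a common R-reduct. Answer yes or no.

no — NF(t₁) = p(p(s(a))), NF(t₂) = c

Reduce t₁ = p(p(m(s(g(c, p(a))), s(g(a, c)), p(p(p(c)))))):
1. p(p(m(s(g(c, p(a))), s(g(a, c)), p(p(p(c))))))  →  p(p(m(s(a), s(g(a, c)), p(p(p(c))))))   [R1 at 1.1.1.1]
2. p(p(m(s(a), s(g(a, c)), p(p(p(c))))))  →  p(p(s(a)))   [R3 at 1.1]

Reduce t₂ = m(m(g(s(a), c), p(s(g(c, c))), p(p(c))), a, s(q(a))):
1. m(m(g(s(a), c), p(s(g(c, c))), p(p(c))), a, s(q(a)))  →  m(m(a, p(s(g(c, c))), p(p(c))), a, s(q(a)))   [R1 at 1.1]
2. m(m(a, p(s(g(c, c))), p(p(c))), a, s(q(a)))  →  m(m(a, p(s(a)), p(p(c))), a, s(q(a)))   [R1 at 1.2.1.1]
3. m(m(a, p(s(a)), p(p(c))), a, s(q(a)))  →  m(p(a), a, s(q(a)))   [R5 at 1]
4. m(p(a), a, s(q(a)))  →  m(p(a), a, s(p(c)))   [R2 at 3.1]
5. m(p(a), a, s(p(c)))  →  c   [R4 at ε]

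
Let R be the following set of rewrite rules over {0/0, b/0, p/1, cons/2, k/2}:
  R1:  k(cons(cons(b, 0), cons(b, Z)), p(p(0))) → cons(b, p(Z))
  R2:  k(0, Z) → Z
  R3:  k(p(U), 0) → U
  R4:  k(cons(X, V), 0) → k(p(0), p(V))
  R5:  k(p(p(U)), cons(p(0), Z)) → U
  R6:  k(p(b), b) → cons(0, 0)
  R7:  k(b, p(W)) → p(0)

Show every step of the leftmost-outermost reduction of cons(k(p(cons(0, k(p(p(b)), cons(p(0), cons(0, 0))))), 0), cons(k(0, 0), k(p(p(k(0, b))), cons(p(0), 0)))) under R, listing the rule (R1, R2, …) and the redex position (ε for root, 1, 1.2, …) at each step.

1. cons(k(p(cons(0, k(p(p(b)), cons(p(0), cons(0, 0))))), 0), cons(k(0, 0), k(p(p(k(0, b))), cons(p(0), 0))))  →  cons(cons(0, k(p(p(b)), cons(p(0), cons(0, 0)))), cons(k(0, 0), k(p(p(k(0, b))), cons(p(0), 0))))   [R3 at 1]
2. cons(cons(0, k(p(p(b)), cons(p(0), cons(0, 0)))), cons(k(0, 0), k(p(p(k(0, b))), cons(p(0), 0))))  →  cons(cons(0, b), cons(k(0, 0), k(p(p(k(0, b))), cons(p(0), 0))))   [R5 at 1.2]
3. cons(cons(0, b), cons(k(0, 0), k(p(p(k(0, b))), cons(p(0), 0))))  →  cons(cons(0, b), cons(0, k(p(p(k(0, b))), cons(p(0), 0))))   [R2 at 2.1]
4. cons(cons(0, b), cons(0, k(p(p(k(0, b))), cons(p(0), 0))))  →  cons(cons(0, b), cons(0, k(0, b)))   [R5 at 2.2]
5. cons(cons(0, b), cons(0, k(0, b)))  →  cons(cons(0, b), cons(0, b))   [R2 at 2.2]

cons(cons(0, b), cons(0, b))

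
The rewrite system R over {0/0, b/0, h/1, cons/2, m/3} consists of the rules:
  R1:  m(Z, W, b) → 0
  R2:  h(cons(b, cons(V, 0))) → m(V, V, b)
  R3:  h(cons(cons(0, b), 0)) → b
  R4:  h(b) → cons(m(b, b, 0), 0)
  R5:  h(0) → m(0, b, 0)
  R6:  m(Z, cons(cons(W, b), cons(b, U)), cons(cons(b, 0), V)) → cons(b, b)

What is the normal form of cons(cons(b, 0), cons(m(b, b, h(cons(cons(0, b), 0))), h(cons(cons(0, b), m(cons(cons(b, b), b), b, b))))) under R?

1. cons(cons(b, 0), cons(m(b, b, h(cons(cons(0, b), 0))), h(cons(cons(0, b), m(cons(cons(b, b), b), b, b)))))  →  cons(cons(b, 0), cons(m(b, b, b), h(cons(cons(0, b), m(cons(cons(b, b), b), b, b)))))   [R3 at 2.1.3]
2. cons(cons(b, 0), cons(m(b, b, b), h(cons(cons(0, b), m(cons(cons(b, b), b), b, b)))))  →  cons(cons(b, 0), cons(0, h(cons(cons(0, b), m(cons(cons(b, b), b), b, b)))))   [R1 at 2.1]
3. cons(cons(b, 0), cons(0, h(cons(cons(0, b), m(cons(cons(b, b), b), b, b)))))  →  cons(cons(b, 0), cons(0, h(cons(cons(0, b), 0))))   [R1 at 2.2.1.2]
4. cons(cons(b, 0), cons(0, h(cons(cons(0, b), 0))))  →  cons(cons(b, 0), cons(0, b))   [R3 at 2.2]

cons(cons(b, 0), cons(0, b))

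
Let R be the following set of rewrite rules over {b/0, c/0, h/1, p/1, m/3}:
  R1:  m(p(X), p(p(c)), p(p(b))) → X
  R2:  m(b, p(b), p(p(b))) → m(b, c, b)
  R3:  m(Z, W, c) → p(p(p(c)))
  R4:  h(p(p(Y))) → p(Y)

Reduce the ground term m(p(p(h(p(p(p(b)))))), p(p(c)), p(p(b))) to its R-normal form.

p(p(p(b)))

1. m(p(p(h(p(p(p(b)))))), p(p(c)), p(p(b)))  →  p(h(p(p(p(b)))))   [R1 at ε]
2. p(h(p(p(p(b)))))  →  p(p(p(b)))   [R4 at 1]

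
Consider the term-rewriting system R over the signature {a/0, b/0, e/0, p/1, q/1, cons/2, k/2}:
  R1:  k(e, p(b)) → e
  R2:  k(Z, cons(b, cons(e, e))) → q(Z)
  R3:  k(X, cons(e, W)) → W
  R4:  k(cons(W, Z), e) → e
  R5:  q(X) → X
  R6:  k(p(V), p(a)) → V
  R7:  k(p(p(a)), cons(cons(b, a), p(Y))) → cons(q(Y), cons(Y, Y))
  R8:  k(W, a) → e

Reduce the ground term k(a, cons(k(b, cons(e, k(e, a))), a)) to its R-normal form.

1. k(a, cons(k(b, cons(e, k(e, a))), a))  →  k(a, cons(k(e, a), a))   [R3 at 2.1]
2. k(a, cons(k(e, a), a))  →  k(a, cons(e, a))   [R8 at 2.1]
3. k(a, cons(e, a))  →  a   [R3 at ε]

a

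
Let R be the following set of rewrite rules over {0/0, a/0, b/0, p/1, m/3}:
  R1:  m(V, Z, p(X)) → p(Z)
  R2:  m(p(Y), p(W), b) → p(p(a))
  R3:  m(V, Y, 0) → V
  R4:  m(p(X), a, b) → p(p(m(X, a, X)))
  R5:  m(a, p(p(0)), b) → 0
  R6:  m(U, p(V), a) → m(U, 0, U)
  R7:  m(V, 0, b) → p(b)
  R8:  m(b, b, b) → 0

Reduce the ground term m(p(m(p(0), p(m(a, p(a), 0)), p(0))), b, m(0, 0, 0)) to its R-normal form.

1. m(p(m(p(0), p(m(a, p(a), 0)), p(0))), b, m(0, 0, 0))  →  m(p(p(p(m(a, p(a), 0)))), b, m(0, 0, 0))   [R1 at 1.1]
2. m(p(p(p(m(a, p(a), 0)))), b, m(0, 0, 0))  →  m(p(p(p(a))), b, m(0, 0, 0))   [R3 at 1.1.1.1]
3. m(p(p(p(a))), b, m(0, 0, 0))  →  m(p(p(p(a))), b, 0)   [R3 at 3]
4. m(p(p(p(a))), b, 0)  →  p(p(p(a)))   [R3 at ε]

p(p(p(a)))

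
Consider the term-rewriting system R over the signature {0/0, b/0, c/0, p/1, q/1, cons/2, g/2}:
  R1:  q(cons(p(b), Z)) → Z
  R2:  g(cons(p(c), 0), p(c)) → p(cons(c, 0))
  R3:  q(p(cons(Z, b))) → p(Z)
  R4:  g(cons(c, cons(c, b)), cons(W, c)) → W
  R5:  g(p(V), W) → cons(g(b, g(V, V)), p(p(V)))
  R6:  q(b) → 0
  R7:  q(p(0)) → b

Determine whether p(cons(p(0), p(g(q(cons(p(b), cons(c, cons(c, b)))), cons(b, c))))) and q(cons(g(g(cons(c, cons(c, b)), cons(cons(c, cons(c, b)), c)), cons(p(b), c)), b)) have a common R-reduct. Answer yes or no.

Reduce t₁ = p(cons(p(0), p(g(q(cons(p(b), cons(c, cons(c, b)))), cons(b, c))))):
1. p(cons(p(0), p(g(q(cons(p(b), cons(c, cons(c, b)))), cons(b, c)))))  →  p(cons(p(0), p(g(cons(c, cons(c, b)), cons(b, c)))))   [R1 at 1.2.1.1]
2. p(cons(p(0), p(g(cons(c, cons(c, b)), cons(b, c)))))  →  p(cons(p(0), p(b)))   [R4 at 1.2.1]

Reduce t₂ = q(cons(g(g(cons(c, cons(c, b)), cons(cons(c, cons(c, b)), c)), cons(p(b), c)), b)):
1. q(cons(g(g(cons(c, cons(c, b)), cons(cons(c, cons(c, b)), c)), cons(p(b), c)), b))  →  q(cons(g(cons(c, cons(c, b)), cons(p(b), c)), b))   [R4 at 1.1.1]
2. q(cons(g(cons(c, cons(c, b)), cons(p(b), c)), b))  →  q(cons(p(b), b))   [R4 at 1.1]
3. q(cons(p(b), b))  →  b   [R1 at ε]

no — NF(t₁) = p(cons(p(0), p(b))), NF(t₂) = b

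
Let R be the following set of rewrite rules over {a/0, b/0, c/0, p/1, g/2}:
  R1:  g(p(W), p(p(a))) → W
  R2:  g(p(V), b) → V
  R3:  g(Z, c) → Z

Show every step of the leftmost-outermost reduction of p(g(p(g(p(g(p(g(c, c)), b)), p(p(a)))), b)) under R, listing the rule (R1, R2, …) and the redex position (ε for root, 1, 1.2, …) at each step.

p(c)

1. p(g(p(g(p(g(p(g(c, c)), b)), p(p(a)))), b))  →  p(g(p(g(p(g(c, c)), b)), p(p(a))))   [R2 at 1]
2. p(g(p(g(p(g(c, c)), b)), p(p(a))))  →  p(g(p(g(c, c)), b))   [R1 at 1]
3. p(g(p(g(c, c)), b))  →  p(g(c, c))   [R2 at 1]
4. p(g(c, c))  →  p(c)   [R3 at 1]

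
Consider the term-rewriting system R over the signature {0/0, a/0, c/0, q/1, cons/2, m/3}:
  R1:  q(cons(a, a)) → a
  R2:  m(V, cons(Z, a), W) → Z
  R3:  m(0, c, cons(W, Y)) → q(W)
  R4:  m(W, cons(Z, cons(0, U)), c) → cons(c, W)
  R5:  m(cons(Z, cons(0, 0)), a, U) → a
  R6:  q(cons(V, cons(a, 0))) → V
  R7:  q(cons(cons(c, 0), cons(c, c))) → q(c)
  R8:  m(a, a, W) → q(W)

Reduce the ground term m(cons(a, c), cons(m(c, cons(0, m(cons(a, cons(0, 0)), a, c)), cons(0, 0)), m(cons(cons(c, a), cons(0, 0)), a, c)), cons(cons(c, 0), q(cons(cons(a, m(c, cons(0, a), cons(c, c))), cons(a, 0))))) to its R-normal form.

0

1. m(cons(a, c), cons(m(c, cons(0, m(cons(a, cons(0, 0)), a, c)), cons(0, 0)), m(cons(cons(c, a), cons(0, 0)), a, c)), cons(cons(c, 0), q(cons(cons(a, m(c, cons(0, a), cons(c, c))), cons(a, 0)))))  →  m(cons(a, c), cons(m(c, cons(0, a), cons(0, 0)), m(cons(cons(c, a), cons(0, 0)), a, c)), cons(cons(c, 0), q(cons(cons(a, m(c, cons(0, a), cons(c, c))), cons(a, 0)))))   [R5 at 2.1.2.2]
2. m(cons(a, c), cons(m(c, cons(0, a), cons(0, 0)), m(cons(cons(c, a), cons(0, 0)), a, c)), cons(cons(c, 0), q(cons(cons(a, m(c, cons(0, a), cons(c, c))), cons(a, 0)))))  →  m(cons(a, c), cons(0, m(cons(cons(c, a), cons(0, 0)), a, c)), cons(cons(c, 0), q(cons(cons(a, m(c, cons(0, a), cons(c, c))), cons(a, 0)))))   [R2 at 2.1]
3. m(cons(a, c), cons(0, m(cons(cons(c, a), cons(0, 0)), a, c)), cons(cons(c, 0), q(cons(cons(a, m(c, cons(0, a), cons(c, c))), cons(a, 0)))))  →  m(cons(a, c), cons(0, a), cons(cons(c, 0), q(cons(cons(a, m(c, cons(0, a), cons(c, c))), cons(a, 0)))))   [R5 at 2.2]
4. m(cons(a, c), cons(0, a), cons(cons(c, 0), q(cons(cons(a, m(c, cons(0, a), cons(c, c))), cons(a, 0)))))  →  0   [R2 at ε]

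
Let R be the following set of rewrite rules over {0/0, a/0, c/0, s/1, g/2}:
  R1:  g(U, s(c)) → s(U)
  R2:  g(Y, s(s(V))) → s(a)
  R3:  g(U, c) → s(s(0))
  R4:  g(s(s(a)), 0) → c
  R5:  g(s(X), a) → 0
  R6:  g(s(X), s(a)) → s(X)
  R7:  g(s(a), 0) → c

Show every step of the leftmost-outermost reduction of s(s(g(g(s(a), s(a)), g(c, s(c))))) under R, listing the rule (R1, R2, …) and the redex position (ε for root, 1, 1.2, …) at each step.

1. s(s(g(g(s(a), s(a)), g(c, s(c)))))  →  s(s(g(s(a), g(c, s(c)))))   [R6 at 1.1.1]
2. s(s(g(s(a), g(c, s(c)))))  →  s(s(g(s(a), s(c))))   [R1 at 1.1.2]
3. s(s(g(s(a), s(c))))  →  s(s(s(s(a))))   [R1 at 1.1]

s(s(s(s(a))))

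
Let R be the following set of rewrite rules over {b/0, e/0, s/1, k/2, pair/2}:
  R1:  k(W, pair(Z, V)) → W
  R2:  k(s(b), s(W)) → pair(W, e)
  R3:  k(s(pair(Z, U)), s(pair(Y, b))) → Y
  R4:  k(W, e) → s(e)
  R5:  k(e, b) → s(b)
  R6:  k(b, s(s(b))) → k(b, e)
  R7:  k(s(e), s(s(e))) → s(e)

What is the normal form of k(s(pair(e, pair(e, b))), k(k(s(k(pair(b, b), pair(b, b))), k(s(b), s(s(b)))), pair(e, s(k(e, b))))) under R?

1. k(s(pair(e, pair(e, b))), k(k(s(k(pair(b, b), pair(b, b))), k(s(b), s(s(b)))), pair(e, s(k(e, b)))))  →  k(s(pair(e, pair(e, b))), k(s(k(pair(b, b), pair(b, b))), k(s(b), s(s(b)))))   [R1 at 2]
2. k(s(pair(e, pair(e, b))), k(s(k(pair(b, b), pair(b, b))), k(s(b), s(s(b)))))  →  k(s(pair(e, pair(e, b))), k(s(pair(b, b)), k(s(b), s(s(b)))))   [R1 at 2.1.1]
3. k(s(pair(e, pair(e, b))), k(s(pair(b, b)), k(s(b), s(s(b)))))  →  k(s(pair(e, pair(e, b))), k(s(pair(b, b)), pair(s(b), e)))   [R2 at 2.2]
4. k(s(pair(e, pair(e, b))), k(s(pair(b, b)), pair(s(b), e)))  →  k(s(pair(e, pair(e, b))), s(pair(b, b)))   [R1 at 2]
5. k(s(pair(e, pair(e, b))), s(pair(b, b)))  →  b   [R3 at ε]

b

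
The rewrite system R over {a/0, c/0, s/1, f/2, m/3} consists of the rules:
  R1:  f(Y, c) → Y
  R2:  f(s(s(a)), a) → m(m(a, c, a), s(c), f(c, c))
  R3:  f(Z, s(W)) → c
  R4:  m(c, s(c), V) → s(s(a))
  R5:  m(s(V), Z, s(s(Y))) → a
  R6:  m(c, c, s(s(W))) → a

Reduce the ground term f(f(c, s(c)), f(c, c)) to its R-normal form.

1. f(f(c, s(c)), f(c, c))  →  f(c, f(c, c))   [R3 at 1]
2. f(c, f(c, c))  →  f(c, c)   [R1 at 2]
3. f(c, c)  →  c   [R1 at ε]

c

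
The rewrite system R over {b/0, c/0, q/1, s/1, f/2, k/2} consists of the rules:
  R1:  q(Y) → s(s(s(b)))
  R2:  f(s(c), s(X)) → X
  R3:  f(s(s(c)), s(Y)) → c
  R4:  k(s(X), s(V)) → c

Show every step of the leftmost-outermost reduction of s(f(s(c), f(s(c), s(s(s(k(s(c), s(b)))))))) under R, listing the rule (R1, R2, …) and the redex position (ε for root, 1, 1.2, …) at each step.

s(s(c))

1. s(f(s(c), f(s(c), s(s(s(k(s(c), s(b))))))))  →  s(f(s(c), s(s(k(s(c), s(b))))))   [R2 at 1.2]
2. s(f(s(c), s(s(k(s(c), s(b))))))  →  s(s(k(s(c), s(b))))   [R2 at 1]
3. s(s(k(s(c), s(b))))  →  s(s(c))   [R4 at 1.1]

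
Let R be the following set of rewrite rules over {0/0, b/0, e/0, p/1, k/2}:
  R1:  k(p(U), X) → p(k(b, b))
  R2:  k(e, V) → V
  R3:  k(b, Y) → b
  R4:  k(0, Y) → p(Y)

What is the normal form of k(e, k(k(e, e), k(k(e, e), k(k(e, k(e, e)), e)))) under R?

1. k(e, k(k(e, e), k(k(e, e), k(k(e, k(e, e)), e))))  →  k(k(e, e), k(k(e, e), k(k(e, k(e, e)), e)))   [R2 at ε]
2. k(k(e, e), k(k(e, e), k(k(e, k(e, e)), e)))  →  k(e, k(k(e, e), k(k(e, k(e, e)), e)))   [R2 at 1]
3. k(e, k(k(e, e), k(k(e, k(e, e)), e)))  →  k(k(e, e), k(k(e, k(e, e)), e))   [R2 at ε]
4. k(k(e, e), k(k(e, k(e, e)), e))  →  k(e, k(k(e, k(e, e)), e))   [R2 at 1]
5. k(e, k(k(e, k(e, e)), e))  →  k(k(e, k(e, e)), e)   [R2 at ε]
6. k(k(e, k(e, e)), e)  →  k(k(e, e), e)   [R2 at 1]
7. k(k(e, e), e)  →  k(e, e)   [R2 at 1]
8. k(e, e)  →  e   [R2 at ε]

e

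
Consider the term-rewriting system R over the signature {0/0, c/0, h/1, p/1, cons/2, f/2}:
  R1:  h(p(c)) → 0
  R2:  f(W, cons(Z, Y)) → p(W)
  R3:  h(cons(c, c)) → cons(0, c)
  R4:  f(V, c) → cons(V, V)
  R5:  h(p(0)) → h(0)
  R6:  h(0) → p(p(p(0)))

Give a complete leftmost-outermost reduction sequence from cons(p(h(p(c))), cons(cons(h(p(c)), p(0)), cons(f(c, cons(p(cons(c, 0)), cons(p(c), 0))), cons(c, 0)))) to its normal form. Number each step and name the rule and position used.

cons(p(0), cons(cons(0, p(0)), cons(p(c), cons(c, 0))))

1. cons(p(h(p(c))), cons(cons(h(p(c)), p(0)), cons(f(c, cons(p(cons(c, 0)), cons(p(c), 0))), cons(c, 0))))  →  cons(p(0), cons(cons(h(p(c)), p(0)), cons(f(c, cons(p(cons(c, 0)), cons(p(c), 0))), cons(c, 0))))   [R1 at 1.1]
2. cons(p(0), cons(cons(h(p(c)), p(0)), cons(f(c, cons(p(cons(c, 0)), cons(p(c), 0))), cons(c, 0))))  →  cons(p(0), cons(cons(0, p(0)), cons(f(c, cons(p(cons(c, 0)), cons(p(c), 0))), cons(c, 0))))   [R1 at 2.1.1]
3. cons(p(0), cons(cons(0, p(0)), cons(f(c, cons(p(cons(c, 0)), cons(p(c), 0))), cons(c, 0))))  →  cons(p(0), cons(cons(0, p(0)), cons(p(c), cons(c, 0))))   [R2 at 2.2.1]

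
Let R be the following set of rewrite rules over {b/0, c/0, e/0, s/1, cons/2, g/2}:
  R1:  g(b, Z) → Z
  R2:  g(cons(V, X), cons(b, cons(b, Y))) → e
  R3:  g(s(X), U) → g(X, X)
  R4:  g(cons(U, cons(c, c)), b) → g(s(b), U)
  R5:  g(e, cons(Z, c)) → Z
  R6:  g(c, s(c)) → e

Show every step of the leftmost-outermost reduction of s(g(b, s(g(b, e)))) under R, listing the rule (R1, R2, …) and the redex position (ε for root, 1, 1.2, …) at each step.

1. s(g(b, s(g(b, e))))  →  s(s(g(b, e)))   [R1 at 1]
2. s(s(g(b, e)))  →  s(s(e))   [R1 at 1.1]

s(s(e))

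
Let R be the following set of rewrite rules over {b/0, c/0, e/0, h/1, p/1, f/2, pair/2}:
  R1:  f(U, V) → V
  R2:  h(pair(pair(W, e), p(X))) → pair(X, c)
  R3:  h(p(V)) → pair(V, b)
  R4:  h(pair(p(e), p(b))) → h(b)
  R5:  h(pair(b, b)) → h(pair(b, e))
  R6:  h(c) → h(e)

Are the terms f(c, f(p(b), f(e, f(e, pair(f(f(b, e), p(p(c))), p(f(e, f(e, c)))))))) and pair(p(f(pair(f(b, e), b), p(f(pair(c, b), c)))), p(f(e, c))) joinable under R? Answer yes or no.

Reduce t₁ = f(c, f(p(b), f(e, f(e, pair(f(f(b, e), p(p(c))), p(f(e, f(e, c)))))))):
1. f(c, f(p(b), f(e, f(e, pair(f(f(b, e), p(p(c))), p(f(e, f(e, c))))))))  →  f(p(b), f(e, f(e, pair(f(f(b, e), p(p(c))), p(f(e, f(e, c)))))))   [R1 at ε]
2. f(p(b), f(e, f(e, pair(f(f(b, e), p(p(c))), p(f(e, f(e, c)))))))  →  f(e, f(e, pair(f(f(b, e), p(p(c))), p(f(e, f(e, c))))))   [R1 at ε]
3. f(e, f(e, pair(f(f(b, e), p(p(c))), p(f(e, f(e, c))))))  →  f(e, pair(f(f(b, e), p(p(c))), p(f(e, f(e, c)))))   [R1 at ε]
4. f(e, pair(f(f(b, e), p(p(c))), p(f(e, f(e, c)))))  →  pair(f(f(b, e), p(p(c))), p(f(e, f(e, c))))   [R1 at ε]
5. pair(f(f(b, e), p(p(c))), p(f(e, f(e, c))))  →  pair(p(p(c)), p(f(e, f(e, c))))   [R1 at 1]
6. pair(p(p(c)), p(f(e, f(e, c))))  →  pair(p(p(c)), p(f(e, c)))   [R1 at 2.1]
7. pair(p(p(c)), p(f(e, c)))  →  pair(p(p(c)), p(c))   [R1 at 2.1]

Reduce t₂ = pair(p(f(pair(f(b, e), b), p(f(pair(c, b), c)))), p(f(e, c))):
1. pair(p(f(pair(f(b, e), b), p(f(pair(c, b), c)))), p(f(e, c)))  →  pair(p(p(f(pair(c, b), c))), p(f(e, c)))   [R1 at 1.1]
2. pair(p(p(f(pair(c, b), c))), p(f(e, c)))  →  pair(p(p(c)), p(f(e, c)))   [R1 at 1.1.1]
3. pair(p(p(c)), p(f(e, c)))  →  pair(p(p(c)), p(c))   [R1 at 2.1]

yes — NF(t₁) = pair(p(p(c)), p(c)), NF(t₂) = pair(p(p(c)), p(c))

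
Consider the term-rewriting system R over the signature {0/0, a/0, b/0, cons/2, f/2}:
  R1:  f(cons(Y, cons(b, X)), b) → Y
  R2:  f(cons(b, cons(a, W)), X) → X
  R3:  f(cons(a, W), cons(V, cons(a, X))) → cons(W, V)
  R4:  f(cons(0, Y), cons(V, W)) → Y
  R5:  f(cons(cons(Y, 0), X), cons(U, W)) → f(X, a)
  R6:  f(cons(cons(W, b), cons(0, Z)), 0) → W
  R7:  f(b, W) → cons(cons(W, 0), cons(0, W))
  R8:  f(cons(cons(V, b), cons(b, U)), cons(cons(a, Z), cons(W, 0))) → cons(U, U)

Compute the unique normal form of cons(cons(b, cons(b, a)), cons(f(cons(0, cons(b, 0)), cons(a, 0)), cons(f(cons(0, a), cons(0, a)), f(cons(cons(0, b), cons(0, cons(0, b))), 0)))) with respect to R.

1. cons(cons(b, cons(b, a)), cons(f(cons(0, cons(b, 0)), cons(a, 0)), cons(f(cons(0, a), cons(0, a)), f(cons(cons(0, b), cons(0, cons(0, b))), 0))))  →  cons(cons(b, cons(b, a)), cons(cons(b, 0), cons(f(cons(0, a), cons(0, a)), f(cons(cons(0, b), cons(0, cons(0, b))), 0))))   [R4 at 2.1]
2. cons(cons(b, cons(b, a)), cons(cons(b, 0), cons(f(cons(0, a), cons(0, a)), f(cons(cons(0, b), cons(0, cons(0, b))), 0))))  →  cons(cons(b, cons(b, a)), cons(cons(b, 0), cons(a, f(cons(cons(0, b), cons(0, cons(0, b))), 0))))   [R4 at 2.2.1]
3. cons(cons(b, cons(b, a)), cons(cons(b, 0), cons(a, f(cons(cons(0, b), cons(0, cons(0, b))), 0))))  →  cons(cons(b, cons(b, a)), cons(cons(b, 0), cons(a, 0)))   [R6 at 2.2.2]

cons(cons(b, cons(b, a)), cons(cons(b, 0), cons(a, 0)))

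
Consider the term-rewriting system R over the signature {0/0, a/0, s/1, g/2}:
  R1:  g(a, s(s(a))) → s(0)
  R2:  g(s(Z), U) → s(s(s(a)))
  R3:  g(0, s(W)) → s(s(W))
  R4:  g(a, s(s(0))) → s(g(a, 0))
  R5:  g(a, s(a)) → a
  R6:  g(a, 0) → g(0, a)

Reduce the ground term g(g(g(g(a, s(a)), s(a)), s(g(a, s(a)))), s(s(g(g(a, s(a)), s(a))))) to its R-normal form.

s(0)

1. g(g(g(g(a, s(a)), s(a)), s(g(a, s(a)))), s(s(g(g(a, s(a)), s(a)))))  →  g(g(g(a, s(a)), s(g(a, s(a)))), s(s(g(g(a, s(a)), s(a)))))   [R5 at 1.1.1]
2. g(g(g(a, s(a)), s(g(a, s(a)))), s(s(g(g(a, s(a)), s(a)))))  →  g(g(a, s(g(a, s(a)))), s(s(g(g(a, s(a)), s(a)))))   [R5 at 1.1]
3. g(g(a, s(g(a, s(a)))), s(s(g(g(a, s(a)), s(a)))))  →  g(g(a, s(a)), s(s(g(g(a, s(a)), s(a)))))   [R5 at 1.2.1]
4. g(g(a, s(a)), s(s(g(g(a, s(a)), s(a)))))  →  g(a, s(s(g(g(a, s(a)), s(a)))))   [R5 at 1]
5. g(a, s(s(g(g(a, s(a)), s(a)))))  →  g(a, s(s(g(a, s(a)))))   [R5 at 2.1.1.1]
6. g(a, s(s(g(a, s(a)))))  →  g(a, s(s(a)))   [R5 at 2.1.1]
7. g(a, s(s(a)))  →  s(0)   [R1 at ε]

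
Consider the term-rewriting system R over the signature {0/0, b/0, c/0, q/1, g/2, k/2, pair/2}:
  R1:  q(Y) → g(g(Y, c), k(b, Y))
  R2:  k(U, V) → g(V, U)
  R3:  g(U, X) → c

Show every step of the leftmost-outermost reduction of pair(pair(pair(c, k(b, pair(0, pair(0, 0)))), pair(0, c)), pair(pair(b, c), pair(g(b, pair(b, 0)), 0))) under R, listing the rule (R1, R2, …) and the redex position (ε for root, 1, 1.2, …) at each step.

pair(pair(pair(c, c), pair(0, c)), pair(pair(b, c), pair(c, 0)))

1. pair(pair(pair(c, k(b, pair(0, pair(0, 0)))), pair(0, c)), pair(pair(b, c), pair(g(b, pair(b, 0)), 0)))  →  pair(pair(pair(c, g(pair(0, pair(0, 0)), b)), pair(0, c)), pair(pair(b, c), pair(g(b, pair(b, 0)), 0)))   [R2 at 1.1.2]
2. pair(pair(pair(c, g(pair(0, pair(0, 0)), b)), pair(0, c)), pair(pair(b, c), pair(g(b, pair(b, 0)), 0)))  →  pair(pair(pair(c, c), pair(0, c)), pair(pair(b, c), pair(g(b, pair(b, 0)), 0)))   [R3 at 1.1.2]
3. pair(pair(pair(c, c), pair(0, c)), pair(pair(b, c), pair(g(b, pair(b, 0)), 0)))  →  pair(pair(pair(c, c), pair(0, c)), pair(pair(b, c), pair(c, 0)))   [R3 at 2.2.1]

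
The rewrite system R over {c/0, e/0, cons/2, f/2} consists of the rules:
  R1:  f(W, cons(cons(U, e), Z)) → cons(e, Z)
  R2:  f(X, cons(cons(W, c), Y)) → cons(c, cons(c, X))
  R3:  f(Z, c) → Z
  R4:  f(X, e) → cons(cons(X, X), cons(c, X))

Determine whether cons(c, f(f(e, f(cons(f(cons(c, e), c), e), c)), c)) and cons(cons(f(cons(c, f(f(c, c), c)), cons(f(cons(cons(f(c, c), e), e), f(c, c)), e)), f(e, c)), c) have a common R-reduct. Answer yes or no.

no — NF(t₁) = cons(c, cons(e, e)), NF(t₂) = cons(cons(cons(e, e), e), c)

Reduce t₁ = cons(c, f(f(e, f(cons(f(cons(c, e), c), e), c)), c)):
1. cons(c, f(f(e, f(cons(f(cons(c, e), c), e), c)), c))  →  cons(c, f(e, f(cons(f(cons(c, e), c), e), c)))   [R3 at 2]
2. cons(c, f(e, f(cons(f(cons(c, e), c), e), c)))  →  cons(c, f(e, cons(f(cons(c, e), c), e)))   [R3 at 2.2]
3. cons(c, f(e, cons(f(cons(c, e), c), e)))  →  cons(c, f(e, cons(cons(c, e), e)))   [R3 at 2.2.1]
4. cons(c, f(e, cons(cons(c, e), e)))  →  cons(c, cons(e, e))   [R1 at 2]

Reduce t₂ = cons(cons(f(cons(c, f(f(c, c), c)), cons(f(cons(cons(f(c, c), e), e), f(c, c)), e)), f(e, c)), c):
1. cons(cons(f(cons(c, f(f(c, c), c)), cons(f(cons(cons(f(c, c), e), e), f(c, c)), e)), f(e, c)), c)  →  cons(cons(f(cons(c, f(c, c)), cons(f(cons(cons(f(c, c), e), e), f(c, c)), e)), f(e, c)), c)   [R3 at 1.1.1.2]
2. cons(cons(f(cons(c, f(c, c)), cons(f(cons(cons(f(c, c), e), e), f(c, c)), e)), f(e, c)), c)  →  cons(cons(f(cons(c, c), cons(f(cons(cons(f(c, c), e), e), f(c, c)), e)), f(e, c)), c)   [R3 at 1.1.1.2]
3. cons(cons(f(cons(c, c), cons(f(cons(cons(f(c, c), e), e), f(c, c)), e)), f(e, c)), c)  →  cons(cons(f(cons(c, c), cons(f(cons(cons(c, e), e), f(c, c)), e)), f(e, c)), c)   [R3 at 1.1.2.1.1.1.1]
4. cons(cons(f(cons(c, c), cons(f(cons(cons(c, e), e), f(c, c)), e)), f(e, c)), c)  →  cons(cons(f(cons(c, c), cons(f(cons(cons(c, e), e), c), e)), f(e, c)), c)   [R3 at 1.1.2.1.2]
5. cons(cons(f(cons(c, c), cons(f(cons(cons(c, e), e), c), e)), f(e, c)), c)  →  cons(cons(f(cons(c, c), cons(cons(cons(c, e), e), e)), f(e, c)), c)   [R3 at 1.1.2.1]
6. cons(cons(f(cons(c, c), cons(cons(cons(c, e), e), e)), f(e, c)), c)  →  cons(cons(cons(e, e), f(e, c)), c)   [R1 at 1.1]
7. cons(cons(cons(e, e), f(e, c)), c)  →  cons(cons(cons(e, e), e), c)   [R3 at 1.2]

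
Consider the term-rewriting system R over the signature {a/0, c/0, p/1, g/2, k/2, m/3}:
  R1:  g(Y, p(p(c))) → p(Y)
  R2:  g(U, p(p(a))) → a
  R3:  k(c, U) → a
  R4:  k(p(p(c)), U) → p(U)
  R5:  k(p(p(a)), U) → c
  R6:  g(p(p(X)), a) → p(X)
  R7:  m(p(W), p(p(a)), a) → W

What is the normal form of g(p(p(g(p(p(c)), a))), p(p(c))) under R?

p(p(p(p(c))))

1. g(p(p(g(p(p(c)), a))), p(p(c)))  →  p(p(p(g(p(p(c)), a))))   [R1 at ε]
2. p(p(p(g(p(p(c)), a))))  →  p(p(p(p(c))))   [R6 at 1.1.1]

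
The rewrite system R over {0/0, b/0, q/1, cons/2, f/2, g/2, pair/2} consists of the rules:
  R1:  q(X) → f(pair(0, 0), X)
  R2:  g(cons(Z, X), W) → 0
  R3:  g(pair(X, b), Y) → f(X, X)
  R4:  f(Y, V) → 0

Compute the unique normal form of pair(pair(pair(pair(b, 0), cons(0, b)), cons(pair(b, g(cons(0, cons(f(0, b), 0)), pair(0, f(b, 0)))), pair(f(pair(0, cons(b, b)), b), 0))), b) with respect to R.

1. pair(pair(pair(pair(b, 0), cons(0, b)), cons(pair(b, g(cons(0, cons(f(0, b), 0)), pair(0, f(b, 0)))), pair(f(pair(0, cons(b, b)), b), 0))), b)  →  pair(pair(pair(pair(b, 0), cons(0, b)), cons(pair(b, 0), pair(f(pair(0, cons(b, b)), b), 0))), b)   [R2 at 1.2.1.2]
2. pair(pair(pair(pair(b, 0), cons(0, b)), cons(pair(b, 0), pair(f(pair(0, cons(b, b)), b), 0))), b)  →  pair(pair(pair(pair(b, 0), cons(0, b)), cons(pair(b, 0), pair(0, 0))), b)   [R4 at 1.2.2.1]

pair(pair(pair(pair(b, 0), cons(0, b)), cons(pair(b, 0), pair(0, 0))), b)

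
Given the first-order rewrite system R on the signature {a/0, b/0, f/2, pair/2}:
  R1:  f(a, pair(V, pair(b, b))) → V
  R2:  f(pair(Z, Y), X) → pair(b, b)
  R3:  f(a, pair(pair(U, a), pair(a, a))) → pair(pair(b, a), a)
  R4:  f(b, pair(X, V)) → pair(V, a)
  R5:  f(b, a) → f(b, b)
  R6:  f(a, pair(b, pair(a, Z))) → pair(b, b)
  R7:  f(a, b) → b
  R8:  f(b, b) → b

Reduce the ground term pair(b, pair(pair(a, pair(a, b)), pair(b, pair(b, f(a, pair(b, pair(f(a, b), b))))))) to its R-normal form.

pair(b, pair(pair(a, pair(a, b)), pair(b, pair(b, b))))

1. pair(b, pair(pair(a, pair(a, b)), pair(b, pair(b, f(a, pair(b, pair(f(a, b), b)))))))  →  pair(b, pair(pair(a, pair(a, b)), pair(b, pair(b, f(a, pair(b, pair(b, b)))))))   [R7 at 2.2.2.2.2.2.1]
2. pair(b, pair(pair(a, pair(a, b)), pair(b, pair(b, f(a, pair(b, pair(b, b)))))))  →  pair(b, pair(pair(a, pair(a, b)), pair(b, pair(b, b))))   [R1 at 2.2.2.2]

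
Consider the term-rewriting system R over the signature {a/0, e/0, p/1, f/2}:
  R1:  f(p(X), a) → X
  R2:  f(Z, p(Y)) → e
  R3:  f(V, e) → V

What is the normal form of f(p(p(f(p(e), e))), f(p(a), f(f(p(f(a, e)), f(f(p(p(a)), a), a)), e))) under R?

p(p(e))

1. f(p(p(f(p(e), e))), f(p(a), f(f(p(f(a, e)), f(f(p(p(a)), a), a)), e)))  →  f(p(p(p(e))), f(p(a), f(f(p(f(a, e)), f(f(p(p(a)), a), a)), e)))   [R3 at 1.1.1]
2. f(p(p(p(e))), f(p(a), f(f(p(f(a, e)), f(f(p(p(a)), a), a)), e)))  →  f(p(p(p(e))), f(p(a), f(p(f(a, e)), f(f(p(p(a)), a), a))))   [R3 at 2.2]
3. f(p(p(p(e))), f(p(a), f(p(f(a, e)), f(f(p(p(a)), a), a))))  →  f(p(p(p(e))), f(p(a), f(p(a), f(f(p(p(a)), a), a))))   [R3 at 2.2.1.1]
4. f(p(p(p(e))), f(p(a), f(p(a), f(f(p(p(a)), a), a))))  →  f(p(p(p(e))), f(p(a), f(p(a), f(p(a), a))))   [R1 at 2.2.2.1]
5. f(p(p(p(e))), f(p(a), f(p(a), f(p(a), a))))  →  f(p(p(p(e))), f(p(a), f(p(a), a)))   [R1 at 2.2.2]
6. f(p(p(p(e))), f(p(a), f(p(a), a)))  →  f(p(p(p(e))), f(p(a), a))   [R1 at 2.2]
7. f(p(p(p(e))), f(p(a), a))  →  f(p(p(p(e))), a)   [R1 at 2]
8. f(p(p(p(e))), a)  →  p(p(e))   [R1 at ε]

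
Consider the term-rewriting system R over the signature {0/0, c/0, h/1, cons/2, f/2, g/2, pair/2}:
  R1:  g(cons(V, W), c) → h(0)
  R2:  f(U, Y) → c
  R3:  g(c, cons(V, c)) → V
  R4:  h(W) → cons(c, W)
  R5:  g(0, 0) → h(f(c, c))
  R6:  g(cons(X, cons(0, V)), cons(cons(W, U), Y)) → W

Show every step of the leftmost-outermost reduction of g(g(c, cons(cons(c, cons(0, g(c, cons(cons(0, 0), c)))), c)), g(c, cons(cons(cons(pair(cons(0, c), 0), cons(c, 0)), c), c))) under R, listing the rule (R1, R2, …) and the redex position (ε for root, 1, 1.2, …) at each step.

1. g(g(c, cons(cons(c, cons(0, g(c, cons(cons(0, 0), c)))), c)), g(c, cons(cons(cons(pair(cons(0, c), 0), cons(c, 0)), c), c)))  →  g(cons(c, cons(0, g(c, cons(cons(0, 0), c)))), g(c, cons(cons(cons(pair(cons(0, c), 0), cons(c, 0)), c), c)))   [R3 at 1]
2. g(cons(c, cons(0, g(c, cons(cons(0, 0), c)))), g(c, cons(cons(cons(pair(cons(0, c), 0), cons(c, 0)), c), c)))  →  g(cons(c, cons(0, cons(0, 0))), g(c, cons(cons(cons(pair(cons(0, c), 0), cons(c, 0)), c), c)))   [R3 at 1.2.2]
3. g(cons(c, cons(0, cons(0, 0))), g(c, cons(cons(cons(pair(cons(0, c), 0), cons(c, 0)), c), c)))  →  g(cons(c, cons(0, cons(0, 0))), cons(cons(pair(cons(0, c), 0), cons(c, 0)), c))   [R3 at 2]
4. g(cons(c, cons(0, cons(0, 0))), cons(cons(pair(cons(0, c), 0), cons(c, 0)), c))  →  pair(cons(0, c), 0)   [R6 at ε]

pair(cons(0, c), 0)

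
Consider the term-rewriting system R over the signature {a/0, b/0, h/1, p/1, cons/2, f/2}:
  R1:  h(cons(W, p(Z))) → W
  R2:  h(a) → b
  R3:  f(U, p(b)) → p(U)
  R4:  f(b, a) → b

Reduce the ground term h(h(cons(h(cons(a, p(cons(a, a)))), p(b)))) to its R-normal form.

b

1. h(h(cons(h(cons(a, p(cons(a, a)))), p(b))))  →  h(h(cons(a, p(cons(a, a)))))   [R1 at 1]
2. h(h(cons(a, p(cons(a, a)))))  →  h(a)   [R1 at 1]
3. h(a)  →  b   [R2 at ε]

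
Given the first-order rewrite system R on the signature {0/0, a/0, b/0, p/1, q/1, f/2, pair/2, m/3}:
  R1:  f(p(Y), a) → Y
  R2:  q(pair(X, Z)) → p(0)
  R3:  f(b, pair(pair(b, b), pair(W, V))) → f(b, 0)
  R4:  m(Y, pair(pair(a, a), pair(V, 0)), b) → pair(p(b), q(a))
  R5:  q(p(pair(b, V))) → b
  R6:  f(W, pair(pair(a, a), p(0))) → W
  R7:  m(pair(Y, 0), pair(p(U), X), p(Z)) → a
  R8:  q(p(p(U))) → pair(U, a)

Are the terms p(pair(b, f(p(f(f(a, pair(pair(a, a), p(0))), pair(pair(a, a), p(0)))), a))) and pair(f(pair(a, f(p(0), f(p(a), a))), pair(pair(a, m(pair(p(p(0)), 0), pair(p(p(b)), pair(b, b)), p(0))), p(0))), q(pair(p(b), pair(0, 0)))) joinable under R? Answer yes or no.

no — NF(t₁) = p(pair(b, a)), NF(t₂) = pair(pair(a, 0), p(0))

Reduce t₁ = p(pair(b, f(p(f(f(a, pair(pair(a, a), p(0))), pair(pair(a, a), p(0)))), a))):
1. p(pair(b, f(p(f(f(a, pair(pair(a, a), p(0))), pair(pair(a, a), p(0)))), a)))  →  p(pair(b, f(f(a, pair(pair(a, a), p(0))), pair(pair(a, a), p(0)))))   [R1 at 1.2]
2. p(pair(b, f(f(a, pair(pair(a, a), p(0))), pair(pair(a, a), p(0)))))  →  p(pair(b, f(a, pair(pair(a, a), p(0)))))   [R6 at 1.2]
3. p(pair(b, f(a, pair(pair(a, a), p(0)))))  →  p(pair(b, a))   [R6 at 1.2]

Reduce t₂ = pair(f(pair(a, f(p(0), f(p(a), a))), pair(pair(a, m(pair(p(p(0)), 0), pair(p(p(b)), pair(b, b)), p(0))), p(0))), q(pair(p(b), pair(0, 0)))):
1. pair(f(pair(a, f(p(0), f(p(a), a))), pair(pair(a, m(pair(p(p(0)), 0), pair(p(p(b)), pair(b, b)), p(0))), p(0))), q(pair(p(b), pair(0, 0))))  →  pair(f(pair(a, f(p(0), a)), pair(pair(a, m(pair(p(p(0)), 0), pair(p(p(b)), pair(b, b)), p(0))), p(0))), q(pair(p(b), pair(0, 0))))   [R1 at 1.1.2.2]
2. pair(f(pair(a, f(p(0), a)), pair(pair(a, m(pair(p(p(0)), 0), pair(p(p(b)), pair(b, b)), p(0))), p(0))), q(pair(p(b), pair(0, 0))))  →  pair(f(pair(a, 0), pair(pair(a, m(pair(p(p(0)), 0), pair(p(p(b)), pair(b, b)), p(0))), p(0))), q(pair(p(b), pair(0, 0))))   [R1 at 1.1.2]
3. pair(f(pair(a, 0), pair(pair(a, m(pair(p(p(0)), 0), pair(p(p(b)), pair(b, b)), p(0))), p(0))), q(pair(p(b), pair(0, 0))))  →  pair(f(pair(a, 0), pair(pair(a, a), p(0))), q(pair(p(b), pair(0, 0))))   [R7 at 1.2.1.2]
4. pair(f(pair(a, 0), pair(pair(a, a), p(0))), q(pair(p(b), pair(0, 0))))  →  pair(pair(a, 0), q(pair(p(b), pair(0, 0))))   [R6 at 1]
5. pair(pair(a, 0), q(pair(p(b), pair(0, 0))))  →  pair(pair(a, 0), p(0))   [R2 at 2]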